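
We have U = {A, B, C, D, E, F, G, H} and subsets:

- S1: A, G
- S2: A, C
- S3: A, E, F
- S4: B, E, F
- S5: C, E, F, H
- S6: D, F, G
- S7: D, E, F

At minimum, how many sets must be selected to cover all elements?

S1, S4, S5, S6 together cover {A, B, C, D, E, F, G, H} — every element.
No 3 of the 7 sets cover everything (all 35 triples fall short), so 4 is minimum.

4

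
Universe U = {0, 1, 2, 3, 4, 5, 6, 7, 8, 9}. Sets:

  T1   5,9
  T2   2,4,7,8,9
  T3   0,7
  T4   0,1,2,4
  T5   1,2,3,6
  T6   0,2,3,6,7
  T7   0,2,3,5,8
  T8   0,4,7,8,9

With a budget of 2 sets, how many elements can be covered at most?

Choosing T5, T8 covers {0, 1, 2, 3, 4, 6, 7, 8, 9} — 9 elements.
No choice of 2 sets does better; here 5 is left uncovered.

9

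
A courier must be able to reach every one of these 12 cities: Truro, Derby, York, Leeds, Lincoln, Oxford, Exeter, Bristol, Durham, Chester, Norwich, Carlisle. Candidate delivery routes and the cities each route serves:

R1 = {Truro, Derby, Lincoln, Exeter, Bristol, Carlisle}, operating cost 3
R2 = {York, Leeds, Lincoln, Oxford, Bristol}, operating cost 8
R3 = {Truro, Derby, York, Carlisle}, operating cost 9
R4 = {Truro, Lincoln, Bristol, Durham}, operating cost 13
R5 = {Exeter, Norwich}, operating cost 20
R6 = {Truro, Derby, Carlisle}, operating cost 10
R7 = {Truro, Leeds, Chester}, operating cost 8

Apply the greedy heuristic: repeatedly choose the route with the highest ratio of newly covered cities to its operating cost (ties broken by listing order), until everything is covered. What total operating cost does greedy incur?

Pick 1: R1 adds 6 new (Truro, Derby, Lincoln, Exeter, Bristol, Carlisle) at operating cost 3 (ratio 6/3).
Pick 2: R2 adds 3 new (York, Leeds, Oxford) at operating cost 8 (ratio 3/8).
Pick 3: R7 adds 1 new (Chester) at operating cost 8 (ratio 1/8).
Pick 4: R4 adds 1 new (Durham) at operating cost 13 (ratio 1/13).
Pick 5: R5 adds 1 new (Norwich) at operating cost 20 (ratio 1/20).
Greedy total operating cost: 3 + 8 + 8 + 13 + 20 = 52.

52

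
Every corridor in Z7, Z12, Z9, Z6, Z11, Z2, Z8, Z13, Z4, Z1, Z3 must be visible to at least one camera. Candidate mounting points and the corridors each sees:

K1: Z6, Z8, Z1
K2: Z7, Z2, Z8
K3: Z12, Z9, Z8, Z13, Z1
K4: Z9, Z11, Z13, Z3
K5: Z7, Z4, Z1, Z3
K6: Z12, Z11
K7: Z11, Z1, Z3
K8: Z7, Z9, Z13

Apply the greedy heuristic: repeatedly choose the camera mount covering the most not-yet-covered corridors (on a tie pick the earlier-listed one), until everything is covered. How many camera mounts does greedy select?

Pick 1: K3 covers 5 new corridors (Z12, Z9, Z8, Z13, Z1).
Pick 2: K5 covers 3 new corridors (Z7, Z4, Z3).
Pick 3: K1 covers 1 new corridors (Z6).
Pick 4: K2 covers 1 new corridors (Z2).
Pick 5: K4 covers 1 new corridors (Z11).
Greedy uses 5 camera mounts.

5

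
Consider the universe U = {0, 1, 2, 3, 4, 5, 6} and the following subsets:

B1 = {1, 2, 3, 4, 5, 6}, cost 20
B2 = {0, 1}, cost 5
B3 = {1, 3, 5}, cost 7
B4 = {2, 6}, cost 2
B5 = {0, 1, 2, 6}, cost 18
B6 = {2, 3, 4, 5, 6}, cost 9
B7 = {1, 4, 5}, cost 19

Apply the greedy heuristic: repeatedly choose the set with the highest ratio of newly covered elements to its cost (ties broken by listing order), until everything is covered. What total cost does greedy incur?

Pick 1: B4 adds 2 new (2, 6) at cost 2 (ratio 2/2).
Pick 2: B3 adds 3 new (1, 3, 5) at cost 7 (ratio 3/7).
Pick 3: B2 adds 1 new (0) at cost 5 (ratio 1/5).
Pick 4: B6 adds 1 new (4) at cost 9 (ratio 1/9).
Greedy total cost: 2 + 7 + 5 + 9 = 23. (The true optimum is 14, so greedy overshoots here.)

23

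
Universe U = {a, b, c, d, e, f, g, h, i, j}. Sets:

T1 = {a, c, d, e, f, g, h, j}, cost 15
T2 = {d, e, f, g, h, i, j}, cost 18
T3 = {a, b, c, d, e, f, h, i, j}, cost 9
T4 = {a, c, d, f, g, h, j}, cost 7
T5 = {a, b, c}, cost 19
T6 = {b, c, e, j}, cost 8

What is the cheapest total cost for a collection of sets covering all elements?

16

T3, T4 cover every element at cost 9 + 7 = 16.
Any cover uses at least 2 sets; among all covering selections none totals below 16.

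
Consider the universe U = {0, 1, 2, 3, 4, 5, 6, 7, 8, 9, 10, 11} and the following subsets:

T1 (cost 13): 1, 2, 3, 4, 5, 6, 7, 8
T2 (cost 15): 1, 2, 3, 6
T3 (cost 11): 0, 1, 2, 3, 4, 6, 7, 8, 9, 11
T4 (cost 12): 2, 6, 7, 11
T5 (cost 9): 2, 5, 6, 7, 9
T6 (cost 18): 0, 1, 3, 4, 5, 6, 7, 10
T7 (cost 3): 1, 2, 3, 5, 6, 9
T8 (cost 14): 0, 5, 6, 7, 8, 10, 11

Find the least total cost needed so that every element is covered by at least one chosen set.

25

T3, T8 cover every element at cost 11 + 14 = 25.
Any cover uses at least 2 sets; among all covering selections none totals below 25.
Greedy by coverage-per-cost would pick T7, T3, T8 for 28 — worse than the optimum 25.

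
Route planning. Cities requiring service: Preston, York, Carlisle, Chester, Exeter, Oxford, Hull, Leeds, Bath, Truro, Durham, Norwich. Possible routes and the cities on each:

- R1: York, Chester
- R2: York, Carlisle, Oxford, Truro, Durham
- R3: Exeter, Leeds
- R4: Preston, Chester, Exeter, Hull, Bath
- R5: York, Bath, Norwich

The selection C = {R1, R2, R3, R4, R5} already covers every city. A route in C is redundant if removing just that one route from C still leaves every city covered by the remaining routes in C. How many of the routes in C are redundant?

1

Drop R1: the rest still cover every city — redundant.
Drop R2: Carlisle, Oxford, Truro, Durham uncovered — not redundant.
Drop R3: Leeds uncovered — not redundant.
Drop R4: Preston, Hull uncovered — not redundant.
Drop R5: Norwich uncovered — not redundant.
1 redundant: R1.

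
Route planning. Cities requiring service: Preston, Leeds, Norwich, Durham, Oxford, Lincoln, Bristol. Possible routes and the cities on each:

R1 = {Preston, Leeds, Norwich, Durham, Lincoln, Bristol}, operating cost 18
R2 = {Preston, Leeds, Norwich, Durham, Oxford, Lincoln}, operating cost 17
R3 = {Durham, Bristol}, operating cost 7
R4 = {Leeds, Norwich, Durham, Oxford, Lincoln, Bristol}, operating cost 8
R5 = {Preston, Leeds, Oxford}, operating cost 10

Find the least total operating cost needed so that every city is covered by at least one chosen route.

R4, R5 cover every city at operating cost 8 + 10 = 18.
Any cover uses at least 2 routes; among all covering selections none totals below 18.

18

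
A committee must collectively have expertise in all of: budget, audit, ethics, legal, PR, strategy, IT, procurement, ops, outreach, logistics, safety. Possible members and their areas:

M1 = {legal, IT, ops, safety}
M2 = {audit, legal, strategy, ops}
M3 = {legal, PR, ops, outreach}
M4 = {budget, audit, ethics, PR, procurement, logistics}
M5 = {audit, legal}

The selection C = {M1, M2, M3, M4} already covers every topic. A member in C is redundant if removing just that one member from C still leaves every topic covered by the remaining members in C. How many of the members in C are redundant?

Drop M1: IT, safety uncovered — not redundant.
Drop M2: strategy uncovered — not redundant.
Drop M3: outreach uncovered — not redundant.
Drop M4: budget, ethics, procurement, logistics uncovered — not redundant.
None of the members in C is redundant.

0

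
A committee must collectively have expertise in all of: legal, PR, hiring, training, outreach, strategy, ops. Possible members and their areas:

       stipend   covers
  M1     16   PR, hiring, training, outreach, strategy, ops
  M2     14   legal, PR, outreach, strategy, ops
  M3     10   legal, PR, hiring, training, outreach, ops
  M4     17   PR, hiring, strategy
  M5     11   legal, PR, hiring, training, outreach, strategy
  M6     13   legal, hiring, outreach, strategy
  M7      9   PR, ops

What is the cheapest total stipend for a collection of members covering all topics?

M5, M7 cover every topic at stipend 11 + 9 = 20.
Any cover uses at least 2 members; among all covering selections none totals below 20.
Greedy by coverage-per-stipend would pick M3, M5 for 21 — worse than the optimum 20.

20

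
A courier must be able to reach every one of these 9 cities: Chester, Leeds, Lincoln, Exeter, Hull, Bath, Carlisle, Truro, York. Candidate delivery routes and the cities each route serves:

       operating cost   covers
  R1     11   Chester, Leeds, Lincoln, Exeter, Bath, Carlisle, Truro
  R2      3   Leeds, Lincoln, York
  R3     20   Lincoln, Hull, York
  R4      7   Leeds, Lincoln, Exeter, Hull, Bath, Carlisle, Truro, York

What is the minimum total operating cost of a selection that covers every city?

18

R1, R4 cover every city at operating cost 11 + 7 = 18.
Any cover uses at least 2 routes; among all covering selections none totals below 18.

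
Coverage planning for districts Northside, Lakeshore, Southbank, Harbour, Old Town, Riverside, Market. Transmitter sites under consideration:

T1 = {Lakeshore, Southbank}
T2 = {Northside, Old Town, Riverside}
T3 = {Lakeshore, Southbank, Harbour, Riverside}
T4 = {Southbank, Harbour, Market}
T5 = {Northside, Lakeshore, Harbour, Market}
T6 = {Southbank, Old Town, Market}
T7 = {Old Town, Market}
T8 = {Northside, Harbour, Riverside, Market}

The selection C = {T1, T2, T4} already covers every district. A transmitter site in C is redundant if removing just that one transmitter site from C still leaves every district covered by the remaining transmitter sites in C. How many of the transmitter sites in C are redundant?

0

Drop T1: Lakeshore uncovered — not redundant.
Drop T2: Northside, Old Town, Riverside uncovered — not redundant.
Drop T4: Harbour, Market uncovered — not redundant.
None of the transmitter sites in C is redundant.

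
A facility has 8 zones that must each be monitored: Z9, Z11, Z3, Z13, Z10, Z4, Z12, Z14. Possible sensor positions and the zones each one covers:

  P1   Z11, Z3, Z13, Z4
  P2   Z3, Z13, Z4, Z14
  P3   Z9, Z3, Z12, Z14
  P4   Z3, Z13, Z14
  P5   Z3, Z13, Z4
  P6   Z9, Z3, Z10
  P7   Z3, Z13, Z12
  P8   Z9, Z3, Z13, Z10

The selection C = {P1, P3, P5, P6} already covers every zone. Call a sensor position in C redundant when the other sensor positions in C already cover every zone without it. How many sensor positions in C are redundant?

Drop P1: Z11 uncovered — not redundant.
Drop P3: Z12, Z14 uncovered — not redundant.
Drop P5: the rest still cover every zone — redundant.
Drop P6: Z10 uncovered — not redundant.
1 redundant: P5.

1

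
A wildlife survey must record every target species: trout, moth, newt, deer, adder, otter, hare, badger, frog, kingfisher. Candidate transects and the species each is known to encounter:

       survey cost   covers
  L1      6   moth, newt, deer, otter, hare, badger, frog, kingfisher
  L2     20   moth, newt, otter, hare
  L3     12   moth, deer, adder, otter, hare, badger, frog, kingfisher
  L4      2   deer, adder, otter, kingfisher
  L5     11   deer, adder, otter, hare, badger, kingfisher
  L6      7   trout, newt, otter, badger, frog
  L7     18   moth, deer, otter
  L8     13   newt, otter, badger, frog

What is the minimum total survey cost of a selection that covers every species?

L1, L4, L6 cover every species at survey cost 6 + 2 + 7 = 15.
Any cover uses at least 2 transects; among all covering selections none totals below 15.

15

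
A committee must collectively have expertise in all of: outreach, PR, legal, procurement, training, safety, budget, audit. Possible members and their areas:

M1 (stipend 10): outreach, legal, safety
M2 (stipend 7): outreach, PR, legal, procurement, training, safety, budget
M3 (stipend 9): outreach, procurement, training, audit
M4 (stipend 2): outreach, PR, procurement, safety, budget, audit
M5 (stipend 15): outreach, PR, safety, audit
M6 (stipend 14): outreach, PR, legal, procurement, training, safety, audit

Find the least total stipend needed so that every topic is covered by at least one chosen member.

9

M2, M4 cover every topic at stipend 7 + 2 = 9.
Any cover uses at least 2 members; among all covering selections none totals below 9.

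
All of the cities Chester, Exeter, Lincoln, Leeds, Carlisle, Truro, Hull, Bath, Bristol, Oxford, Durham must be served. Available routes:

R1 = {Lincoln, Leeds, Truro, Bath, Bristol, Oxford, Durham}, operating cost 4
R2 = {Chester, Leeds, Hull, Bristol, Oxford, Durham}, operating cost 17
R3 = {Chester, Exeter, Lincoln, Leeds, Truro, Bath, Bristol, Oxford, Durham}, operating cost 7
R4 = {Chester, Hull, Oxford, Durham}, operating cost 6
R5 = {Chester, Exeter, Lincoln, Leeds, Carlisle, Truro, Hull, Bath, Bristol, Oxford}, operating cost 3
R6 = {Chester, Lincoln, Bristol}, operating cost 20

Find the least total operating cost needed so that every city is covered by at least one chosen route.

R1, R5 cover every city at operating cost 4 + 3 = 7.
Any cover uses at least 2 routes; among all covering selections none totals below 7.

7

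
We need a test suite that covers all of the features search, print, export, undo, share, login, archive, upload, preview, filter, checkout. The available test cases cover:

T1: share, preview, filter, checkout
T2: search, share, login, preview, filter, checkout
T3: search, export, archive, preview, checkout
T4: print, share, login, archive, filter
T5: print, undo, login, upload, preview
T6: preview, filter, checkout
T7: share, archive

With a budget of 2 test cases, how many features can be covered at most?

9

Choosing T2, T5 covers {search, print, undo, share, login, upload, preview, filter, checkout} — 9 features.
No choice of 2 test cases does better; here export, archive are left uncovered.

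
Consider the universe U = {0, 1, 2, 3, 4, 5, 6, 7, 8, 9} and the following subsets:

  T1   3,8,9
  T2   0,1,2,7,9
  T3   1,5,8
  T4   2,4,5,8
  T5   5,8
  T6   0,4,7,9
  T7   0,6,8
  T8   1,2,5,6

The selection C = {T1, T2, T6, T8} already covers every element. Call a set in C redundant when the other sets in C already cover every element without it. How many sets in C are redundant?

Drop T1: 3, 8 uncovered — not redundant.
Drop T2: the rest still cover every element — redundant.
Drop T6: 4 uncovered — not redundant.
Drop T8: 5, 6 uncovered — not redundant.
1 redundant: T2.

1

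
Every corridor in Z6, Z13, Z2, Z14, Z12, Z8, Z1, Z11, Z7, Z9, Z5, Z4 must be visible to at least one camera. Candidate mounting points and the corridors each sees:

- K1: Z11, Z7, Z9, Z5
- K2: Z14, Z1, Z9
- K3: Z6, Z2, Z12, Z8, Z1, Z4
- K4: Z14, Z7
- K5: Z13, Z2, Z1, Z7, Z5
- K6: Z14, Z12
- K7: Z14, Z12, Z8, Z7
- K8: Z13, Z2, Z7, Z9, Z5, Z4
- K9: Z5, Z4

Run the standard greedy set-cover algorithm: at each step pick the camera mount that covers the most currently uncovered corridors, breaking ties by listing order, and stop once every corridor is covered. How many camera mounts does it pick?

Pick 1: K3 covers 6 new corridors (Z6, Z2, Z12, Z8, Z1, Z4).
Pick 2: K1 covers 4 new corridors (Z11, Z7, Z9, Z5).
Pick 3: K2 covers 1 new corridors (Z14).
Pick 4: K5 covers 1 new corridors (Z13).
Greedy uses 4 camera mounts.

4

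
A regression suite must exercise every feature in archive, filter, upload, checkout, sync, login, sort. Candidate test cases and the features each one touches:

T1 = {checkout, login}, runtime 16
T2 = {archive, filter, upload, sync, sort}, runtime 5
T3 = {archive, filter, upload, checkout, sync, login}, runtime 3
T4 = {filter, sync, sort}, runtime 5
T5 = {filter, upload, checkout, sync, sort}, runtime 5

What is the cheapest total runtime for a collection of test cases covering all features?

8

T2, T3 cover every feature at runtime 5 + 3 = 8.
Any cover uses at least 2 test cases; among all covering selections none totals below 8.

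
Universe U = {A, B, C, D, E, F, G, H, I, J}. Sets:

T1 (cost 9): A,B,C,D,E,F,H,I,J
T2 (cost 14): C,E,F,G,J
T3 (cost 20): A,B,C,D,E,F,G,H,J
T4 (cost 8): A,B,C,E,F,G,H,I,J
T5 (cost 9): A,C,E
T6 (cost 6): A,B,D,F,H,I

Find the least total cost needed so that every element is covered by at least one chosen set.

T4, T6 cover every element at cost 8 + 6 = 14.
Any cover uses at least 2 sets; among all covering selections none totals below 14.

14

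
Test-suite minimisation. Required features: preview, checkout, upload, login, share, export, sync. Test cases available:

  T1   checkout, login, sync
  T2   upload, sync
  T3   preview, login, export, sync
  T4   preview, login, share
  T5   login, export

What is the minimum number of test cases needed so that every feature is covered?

T1, T2, T3, T4 together cover {preview, checkout, upload, login, share, export, sync} — every feature.
No 3 of the 5 test cases cover everything (all 10 triples fall short), so 4 is minimum.

4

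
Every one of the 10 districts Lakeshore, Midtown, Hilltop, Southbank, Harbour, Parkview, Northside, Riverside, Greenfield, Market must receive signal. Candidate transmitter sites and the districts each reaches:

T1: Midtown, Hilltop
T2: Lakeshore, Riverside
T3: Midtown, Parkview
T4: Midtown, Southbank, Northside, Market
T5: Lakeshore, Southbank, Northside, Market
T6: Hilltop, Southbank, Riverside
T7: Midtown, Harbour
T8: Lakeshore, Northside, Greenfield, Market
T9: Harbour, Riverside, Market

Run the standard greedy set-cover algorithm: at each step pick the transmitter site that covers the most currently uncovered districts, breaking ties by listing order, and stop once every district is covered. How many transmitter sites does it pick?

6

Pick 1: T4 covers 4 new districts (Midtown, Southbank, Northside, Market).
Pick 2: T2 covers 2 new districts (Lakeshore, Riverside).
Pick 3: T1 covers 1 new districts (Hilltop).
Pick 4: T3 covers 1 new districts (Parkview).
Pick 5: T7 covers 1 new districts (Harbour).
Pick 6: T8 covers 1 new districts (Greenfield).
Greedy uses 6 transmitter sites. (The true minimum is 4.)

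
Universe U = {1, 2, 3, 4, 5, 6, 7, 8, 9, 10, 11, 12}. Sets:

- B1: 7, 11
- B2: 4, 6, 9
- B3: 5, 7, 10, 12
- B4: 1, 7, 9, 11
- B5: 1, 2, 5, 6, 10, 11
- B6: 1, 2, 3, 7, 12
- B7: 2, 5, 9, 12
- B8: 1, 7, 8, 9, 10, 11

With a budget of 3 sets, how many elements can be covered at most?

11

Choosing B2, B5, B6 covers {1, 2, 3, 4, 5, 6, 7, 9, 10, 11, 12} — 11 elements.
No choice of 3 sets does better; here 8 is left uncovered.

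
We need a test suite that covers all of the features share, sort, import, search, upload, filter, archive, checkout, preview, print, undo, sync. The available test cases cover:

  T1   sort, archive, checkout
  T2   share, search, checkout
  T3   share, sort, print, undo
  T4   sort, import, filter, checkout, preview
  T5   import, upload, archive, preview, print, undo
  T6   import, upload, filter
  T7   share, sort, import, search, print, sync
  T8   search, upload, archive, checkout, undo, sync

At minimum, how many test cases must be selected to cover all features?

T3, T4, T8 together cover {share, sort, import, search, upload, filter, archive, checkout, preview, print, undo, sync} — every feature.
No 2 of the 8 test cases cover everything (all 28 pairs fall short), so 3 is minimum.

3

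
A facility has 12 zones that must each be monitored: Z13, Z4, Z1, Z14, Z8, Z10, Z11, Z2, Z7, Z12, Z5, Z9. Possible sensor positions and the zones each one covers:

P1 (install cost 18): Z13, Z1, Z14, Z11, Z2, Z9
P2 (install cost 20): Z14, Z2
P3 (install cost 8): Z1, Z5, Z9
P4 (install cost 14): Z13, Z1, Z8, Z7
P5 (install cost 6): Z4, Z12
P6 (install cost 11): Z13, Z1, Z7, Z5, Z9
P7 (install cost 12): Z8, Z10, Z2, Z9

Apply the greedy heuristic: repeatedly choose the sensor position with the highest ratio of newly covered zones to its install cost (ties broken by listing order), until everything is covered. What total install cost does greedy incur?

Pick 1: P6 adds 5 new (Z13, Z1, Z7, Z5, Z9) at install cost 11 (ratio 5/11).
Pick 2: P5 adds 2 new (Z4, Z12) at install cost 6 (ratio 2/6).
Pick 3: P7 adds 3 new (Z8, Z10, Z2) at install cost 12 (ratio 3/12).
Pick 4: P1 adds 2 new (Z14, Z11) at install cost 18 (ratio 2/18).
Greedy total install cost: 11 + 6 + 12 + 18 = 47.

47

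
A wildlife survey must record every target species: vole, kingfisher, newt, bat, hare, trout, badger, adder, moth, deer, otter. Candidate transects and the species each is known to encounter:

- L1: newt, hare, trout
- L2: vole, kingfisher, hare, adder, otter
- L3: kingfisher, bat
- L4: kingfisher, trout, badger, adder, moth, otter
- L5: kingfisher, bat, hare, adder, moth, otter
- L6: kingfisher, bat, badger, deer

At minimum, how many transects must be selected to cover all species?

L1, L2, L4, L6 together cover {vole, kingfisher, newt, bat, hare, trout, badger, adder, moth, deer, otter} — every species.
No 3 of the 6 transects cover everything (all 20 triples fall short), so 4 is minimum.

4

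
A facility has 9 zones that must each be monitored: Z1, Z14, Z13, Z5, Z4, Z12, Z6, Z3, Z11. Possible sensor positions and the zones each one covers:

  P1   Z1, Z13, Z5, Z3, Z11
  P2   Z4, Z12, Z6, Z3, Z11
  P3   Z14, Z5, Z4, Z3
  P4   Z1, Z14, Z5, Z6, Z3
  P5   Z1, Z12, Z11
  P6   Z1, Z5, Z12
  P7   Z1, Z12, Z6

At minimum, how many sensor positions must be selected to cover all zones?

3

P1, P2, P3 together cover {Z1, Z14, Z13, Z5, Z4, Z12, Z6, Z3, Z11} — every zone.
No 2 of the 7 sensor positions cover everything (all 21 pairs fall short), so 3 is minimum.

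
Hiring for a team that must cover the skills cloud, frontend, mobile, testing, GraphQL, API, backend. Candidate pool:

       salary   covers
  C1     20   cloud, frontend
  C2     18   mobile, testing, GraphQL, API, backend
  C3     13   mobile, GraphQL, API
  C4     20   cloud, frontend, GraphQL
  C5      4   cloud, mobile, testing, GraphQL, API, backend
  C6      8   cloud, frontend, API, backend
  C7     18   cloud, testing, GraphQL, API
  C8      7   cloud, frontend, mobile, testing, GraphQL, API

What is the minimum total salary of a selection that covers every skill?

11

C5, C8 cover every skill at salary 4 + 7 = 11.
Any cover uses at least 2 candidates; among all covering selections none totals below 11.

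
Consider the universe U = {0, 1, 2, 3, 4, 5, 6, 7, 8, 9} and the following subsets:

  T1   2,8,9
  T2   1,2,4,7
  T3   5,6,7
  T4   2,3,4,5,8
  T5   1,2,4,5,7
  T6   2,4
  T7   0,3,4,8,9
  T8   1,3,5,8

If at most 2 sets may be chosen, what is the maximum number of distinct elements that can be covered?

9

Choosing T5, T7 covers {0, 1, 2, 3, 4, 5, 7, 8, 9} — 9 elements.
No choice of 2 sets does better; here 6 is left uncovered.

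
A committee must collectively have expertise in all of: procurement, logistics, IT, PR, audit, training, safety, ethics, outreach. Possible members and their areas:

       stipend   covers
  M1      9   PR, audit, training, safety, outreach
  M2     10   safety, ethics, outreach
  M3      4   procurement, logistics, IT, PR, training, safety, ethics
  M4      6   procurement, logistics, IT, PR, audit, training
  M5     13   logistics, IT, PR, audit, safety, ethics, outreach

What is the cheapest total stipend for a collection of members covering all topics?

M1, M3 cover every topic at stipend 9 + 4 = 13.
Any cover uses at least 2 members; among all covering selections none totals below 13.

13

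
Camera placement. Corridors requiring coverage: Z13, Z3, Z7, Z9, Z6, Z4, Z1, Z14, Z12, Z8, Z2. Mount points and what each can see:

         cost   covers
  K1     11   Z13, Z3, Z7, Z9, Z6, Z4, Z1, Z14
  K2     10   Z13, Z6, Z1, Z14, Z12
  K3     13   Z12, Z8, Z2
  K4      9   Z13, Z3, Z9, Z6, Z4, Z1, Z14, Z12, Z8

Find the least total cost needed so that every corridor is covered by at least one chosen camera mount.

K1, K3 cover every corridor at cost 11 + 13 = 24.
Any cover uses at least 2 camera mounts; among all covering selections none totals below 24.

24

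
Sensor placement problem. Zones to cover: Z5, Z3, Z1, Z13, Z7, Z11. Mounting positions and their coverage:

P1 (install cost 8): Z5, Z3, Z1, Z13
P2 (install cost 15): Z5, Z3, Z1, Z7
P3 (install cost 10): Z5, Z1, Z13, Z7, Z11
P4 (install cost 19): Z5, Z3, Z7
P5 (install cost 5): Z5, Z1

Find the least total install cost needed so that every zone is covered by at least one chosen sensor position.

P1, P3 cover every zone at install cost 8 + 10 = 18.
Any cover uses at least 2 sensor positions; among all covering selections none totals below 18.

18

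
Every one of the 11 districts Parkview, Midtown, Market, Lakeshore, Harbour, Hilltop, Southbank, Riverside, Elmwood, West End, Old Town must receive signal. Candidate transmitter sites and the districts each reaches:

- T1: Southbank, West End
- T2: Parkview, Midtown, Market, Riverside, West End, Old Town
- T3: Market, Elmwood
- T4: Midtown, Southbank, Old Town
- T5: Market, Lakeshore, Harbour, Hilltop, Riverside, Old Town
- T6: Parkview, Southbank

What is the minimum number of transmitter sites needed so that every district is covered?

T1, T2, T3, T5 together cover {Parkview, Midtown, Market, Lakeshore, Harbour, Hilltop, Southbank, Riverside, Elmwood, West End, Old Town} — every district.
No 3 of the 6 transmitter sites cover everything (all 20 triples fall short), so 4 is minimum.

4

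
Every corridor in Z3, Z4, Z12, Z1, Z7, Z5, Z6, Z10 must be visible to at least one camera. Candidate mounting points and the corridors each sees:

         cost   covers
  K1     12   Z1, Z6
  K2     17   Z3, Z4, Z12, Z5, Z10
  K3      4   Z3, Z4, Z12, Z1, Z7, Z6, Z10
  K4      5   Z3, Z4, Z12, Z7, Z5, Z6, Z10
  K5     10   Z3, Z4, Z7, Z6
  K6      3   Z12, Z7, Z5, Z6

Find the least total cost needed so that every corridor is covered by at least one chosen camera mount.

K3, K6 cover every corridor at cost 4 + 3 = 7.
Any cover uses at least 2 camera mounts; among all covering selections none totals below 7.

7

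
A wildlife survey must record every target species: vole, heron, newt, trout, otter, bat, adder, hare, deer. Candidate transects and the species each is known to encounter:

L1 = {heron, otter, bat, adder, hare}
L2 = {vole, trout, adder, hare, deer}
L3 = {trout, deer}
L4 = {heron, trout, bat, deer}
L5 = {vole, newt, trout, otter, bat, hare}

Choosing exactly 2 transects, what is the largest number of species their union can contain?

8

Choosing L1, L2 covers {vole, heron, trout, otter, bat, adder, hare, deer} — 8 species.
No choice of 2 transects does better; here newt is left uncovered.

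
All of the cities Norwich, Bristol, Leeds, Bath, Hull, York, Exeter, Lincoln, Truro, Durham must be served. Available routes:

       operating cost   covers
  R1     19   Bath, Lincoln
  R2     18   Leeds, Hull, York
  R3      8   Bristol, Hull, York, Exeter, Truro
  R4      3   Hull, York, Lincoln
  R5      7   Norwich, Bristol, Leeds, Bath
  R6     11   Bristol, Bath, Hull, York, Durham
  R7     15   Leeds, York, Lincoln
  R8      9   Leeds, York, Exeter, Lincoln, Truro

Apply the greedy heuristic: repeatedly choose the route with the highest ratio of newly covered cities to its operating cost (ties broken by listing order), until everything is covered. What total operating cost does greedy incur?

29

Pick 1: R4 adds 3 new (Hull, York, Lincoln) at operating cost 3 (ratio 3/3).
Pick 2: R5 adds 4 new (Norwich, Bristol, Leeds, Bath) at operating cost 7 (ratio 4/7).
Pick 3: R3 adds 2 new (Exeter, Truro) at operating cost 8 (ratio 2/8).
Pick 4: R6 adds 1 new (Durham) at operating cost 11 (ratio 1/11).
Greedy total operating cost: 3 + 7 + 8 + 11 = 29. (The true optimum is 27, so greedy overshoots here.)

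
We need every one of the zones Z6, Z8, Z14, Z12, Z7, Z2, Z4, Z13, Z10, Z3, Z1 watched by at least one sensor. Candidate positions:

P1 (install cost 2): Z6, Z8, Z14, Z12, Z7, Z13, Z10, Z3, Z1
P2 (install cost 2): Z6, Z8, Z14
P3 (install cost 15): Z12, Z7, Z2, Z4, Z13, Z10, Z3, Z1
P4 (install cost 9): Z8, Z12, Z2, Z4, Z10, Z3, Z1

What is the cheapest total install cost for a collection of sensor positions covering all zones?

P1, P4 cover every zone at install cost 2 + 9 = 11.
Any cover uses at least 2 sensor positions; among all covering selections none totals below 11.

11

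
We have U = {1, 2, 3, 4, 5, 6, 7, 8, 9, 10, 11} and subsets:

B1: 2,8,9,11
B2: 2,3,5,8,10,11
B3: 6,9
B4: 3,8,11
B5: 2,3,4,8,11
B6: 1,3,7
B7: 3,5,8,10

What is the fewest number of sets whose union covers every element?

4

B2, B3, B5, B6 together cover {1, 2, 3, 4, 5, 6, 7, 8, 9, 10, 11} — every element.
No 3 of the 7 sets cover everything (all 35 triples fall short), so 4 is minimum.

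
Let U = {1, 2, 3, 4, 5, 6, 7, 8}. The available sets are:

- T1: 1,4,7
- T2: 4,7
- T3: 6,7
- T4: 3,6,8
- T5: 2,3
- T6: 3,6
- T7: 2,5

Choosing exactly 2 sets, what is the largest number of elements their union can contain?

6

Choosing T1, T4 covers {1, 3, 4, 6, 7, 8} — 6 elements.
No choice of 2 sets does better; here 2, 5 are left uncovered.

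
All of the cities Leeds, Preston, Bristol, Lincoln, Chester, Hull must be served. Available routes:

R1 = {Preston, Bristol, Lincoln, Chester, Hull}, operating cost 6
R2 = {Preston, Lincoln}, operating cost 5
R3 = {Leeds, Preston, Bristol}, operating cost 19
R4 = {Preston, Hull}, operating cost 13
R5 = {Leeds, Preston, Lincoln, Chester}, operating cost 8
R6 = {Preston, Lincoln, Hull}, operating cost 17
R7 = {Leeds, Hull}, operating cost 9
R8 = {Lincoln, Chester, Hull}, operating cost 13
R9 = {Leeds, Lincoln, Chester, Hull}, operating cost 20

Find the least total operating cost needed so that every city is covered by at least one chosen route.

R1, R5 cover every city at operating cost 6 + 8 = 14.
Any cover uses at least 2 routes; among all covering selections none totals below 14.

14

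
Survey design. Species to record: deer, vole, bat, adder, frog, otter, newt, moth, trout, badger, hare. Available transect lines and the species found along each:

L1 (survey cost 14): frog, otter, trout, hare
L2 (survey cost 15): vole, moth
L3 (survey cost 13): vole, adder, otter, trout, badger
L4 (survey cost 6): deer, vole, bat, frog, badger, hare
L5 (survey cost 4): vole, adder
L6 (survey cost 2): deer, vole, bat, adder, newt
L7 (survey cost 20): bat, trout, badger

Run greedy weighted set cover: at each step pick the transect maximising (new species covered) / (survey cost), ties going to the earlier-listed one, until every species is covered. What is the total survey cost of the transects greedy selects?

36

Pick 1: L6 adds 5 new (deer, vole, bat, adder, newt) at survey cost 2 (ratio 5/2).
Pick 2: L4 adds 3 new (frog, badger, hare) at survey cost 6 (ratio 3/6).
Pick 3: L3 adds 2 new (otter, trout) at survey cost 13 (ratio 2/13).
Pick 4: L2 adds 1 new (moth) at survey cost 15 (ratio 1/15).
Greedy total survey cost: 2 + 6 + 13 + 15 = 36.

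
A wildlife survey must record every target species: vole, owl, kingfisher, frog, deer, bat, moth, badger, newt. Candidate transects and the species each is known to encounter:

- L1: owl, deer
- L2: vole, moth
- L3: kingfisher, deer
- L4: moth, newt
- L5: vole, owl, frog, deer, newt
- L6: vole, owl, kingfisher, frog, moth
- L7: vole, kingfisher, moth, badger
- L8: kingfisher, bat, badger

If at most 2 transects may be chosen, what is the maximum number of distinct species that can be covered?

8

Choosing L5, L7 covers {vole, owl, kingfisher, frog, deer, moth, badger, newt} — 8 species.
No choice of 2 transects does better; here bat is left uncovered.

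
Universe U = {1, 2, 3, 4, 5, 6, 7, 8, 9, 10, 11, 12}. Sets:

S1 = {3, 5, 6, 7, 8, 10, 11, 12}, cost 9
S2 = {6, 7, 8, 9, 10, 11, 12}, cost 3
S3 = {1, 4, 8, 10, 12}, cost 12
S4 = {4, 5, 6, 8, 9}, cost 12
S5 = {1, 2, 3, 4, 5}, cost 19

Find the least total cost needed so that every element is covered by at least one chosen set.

S2, S5 cover every element at cost 3 + 19 = 22.
Any cover uses at least 2 sets; among all covering selections none totals below 22.

22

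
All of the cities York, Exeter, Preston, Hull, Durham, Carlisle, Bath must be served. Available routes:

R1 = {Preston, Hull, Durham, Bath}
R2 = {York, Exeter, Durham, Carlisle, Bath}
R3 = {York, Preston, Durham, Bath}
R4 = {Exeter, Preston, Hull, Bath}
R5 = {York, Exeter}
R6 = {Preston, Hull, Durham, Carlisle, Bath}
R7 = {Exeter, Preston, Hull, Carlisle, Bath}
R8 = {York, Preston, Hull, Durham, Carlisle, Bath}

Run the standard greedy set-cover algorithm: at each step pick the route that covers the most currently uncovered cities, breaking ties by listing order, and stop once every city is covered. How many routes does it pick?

Pick 1: R8 covers 6 new cities (York, Preston, Hull, Durham, Carlisle, Bath).
Pick 2: R2 covers 1 new cities (Exeter).
Greedy uses 2 routes.

2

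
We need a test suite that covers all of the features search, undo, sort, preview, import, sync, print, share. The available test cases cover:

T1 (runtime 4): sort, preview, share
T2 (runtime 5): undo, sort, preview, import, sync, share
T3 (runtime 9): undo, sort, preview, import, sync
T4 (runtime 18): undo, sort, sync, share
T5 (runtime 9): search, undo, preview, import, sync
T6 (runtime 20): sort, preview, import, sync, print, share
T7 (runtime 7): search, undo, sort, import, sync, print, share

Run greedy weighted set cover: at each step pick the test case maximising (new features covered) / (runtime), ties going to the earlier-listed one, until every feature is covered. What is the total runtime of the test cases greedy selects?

Pick 1: T2 adds 6 new (undo, sort, preview, import, sync, share) at runtime 5 (ratio 6/5).
Pick 2: T7 adds 2 new (search, print) at runtime 7 (ratio 2/7).
Greedy total runtime: 5 + 7 = 12. (The true optimum is 11, so greedy overshoots here.)

12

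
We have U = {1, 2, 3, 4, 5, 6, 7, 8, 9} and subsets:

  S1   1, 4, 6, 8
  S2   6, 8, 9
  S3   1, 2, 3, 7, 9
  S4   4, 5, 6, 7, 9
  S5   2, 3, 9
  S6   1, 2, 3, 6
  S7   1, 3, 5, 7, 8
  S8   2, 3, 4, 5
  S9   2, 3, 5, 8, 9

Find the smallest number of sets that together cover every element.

S1, S3, S4 together cover {1, 2, 3, 4, 5, 6, 7, 8, 9} — every element.
No 2 of the 9 sets cover everything (all 36 pairs fall short), so 3 is minimum.

3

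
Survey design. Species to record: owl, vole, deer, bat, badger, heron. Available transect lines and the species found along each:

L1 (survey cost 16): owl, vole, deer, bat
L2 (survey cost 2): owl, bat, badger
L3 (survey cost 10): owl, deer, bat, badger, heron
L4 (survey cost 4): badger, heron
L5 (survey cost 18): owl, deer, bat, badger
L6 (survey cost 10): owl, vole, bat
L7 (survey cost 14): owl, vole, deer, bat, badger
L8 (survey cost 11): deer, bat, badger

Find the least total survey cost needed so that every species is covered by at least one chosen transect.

L4, L7 cover every species at survey cost 4 + 14 = 18.
Any cover uses at least 2 transects; among all covering selections none totals below 18.
Greedy by coverage-per-survey cost would pick L2, L4, L7 for 20 — worse than the optimum 18.

18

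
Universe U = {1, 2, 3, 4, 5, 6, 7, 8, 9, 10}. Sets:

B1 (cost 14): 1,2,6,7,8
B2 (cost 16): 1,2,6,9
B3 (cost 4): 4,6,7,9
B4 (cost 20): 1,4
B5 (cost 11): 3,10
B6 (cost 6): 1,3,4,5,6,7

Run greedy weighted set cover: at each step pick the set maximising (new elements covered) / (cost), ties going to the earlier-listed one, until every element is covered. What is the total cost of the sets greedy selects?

Pick 1: B3 adds 4 new (4, 6, 7, 9) at cost 4 (ratio 4/4).
Pick 2: B6 adds 3 new (1, 3, 5) at cost 6 (ratio 3/6).
Pick 3: B1 adds 2 new (2, 8) at cost 14 (ratio 2/14).
Pick 4: B5 adds 1 new (10) at cost 11 (ratio 1/11).
Greedy total cost: 4 + 6 + 14 + 11 = 35.

35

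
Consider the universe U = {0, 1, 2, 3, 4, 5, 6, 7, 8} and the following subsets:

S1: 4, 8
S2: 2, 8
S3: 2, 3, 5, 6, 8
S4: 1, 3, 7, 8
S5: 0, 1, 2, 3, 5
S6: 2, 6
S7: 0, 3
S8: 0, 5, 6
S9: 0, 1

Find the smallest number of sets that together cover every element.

4

S1, S2, S4, S8 together cover {0, 1, 2, 3, 4, 5, 6, 7, 8} — every element.
No 3 of the 9 sets cover everything (all 84 triples fall short), so 4 is minimum.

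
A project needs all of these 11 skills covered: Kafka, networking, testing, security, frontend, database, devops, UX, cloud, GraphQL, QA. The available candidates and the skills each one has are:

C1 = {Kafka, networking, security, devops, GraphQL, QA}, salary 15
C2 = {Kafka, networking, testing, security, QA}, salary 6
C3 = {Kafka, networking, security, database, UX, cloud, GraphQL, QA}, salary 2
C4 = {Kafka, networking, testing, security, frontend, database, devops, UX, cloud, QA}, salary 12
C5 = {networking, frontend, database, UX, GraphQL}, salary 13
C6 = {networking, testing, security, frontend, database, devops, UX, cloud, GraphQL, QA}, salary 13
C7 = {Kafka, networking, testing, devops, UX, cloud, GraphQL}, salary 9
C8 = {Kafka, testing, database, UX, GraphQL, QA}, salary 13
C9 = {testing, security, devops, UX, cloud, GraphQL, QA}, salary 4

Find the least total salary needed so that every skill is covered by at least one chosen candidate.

C3, C4 cover every skill at salary 2 + 12 = 14.
Any cover uses at least 2 candidates; among all covering selections none totals below 14.

14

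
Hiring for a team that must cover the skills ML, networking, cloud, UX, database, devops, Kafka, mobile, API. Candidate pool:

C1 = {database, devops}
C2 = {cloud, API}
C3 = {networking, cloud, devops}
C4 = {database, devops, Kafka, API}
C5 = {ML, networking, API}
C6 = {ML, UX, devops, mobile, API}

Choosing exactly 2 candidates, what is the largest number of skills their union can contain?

7

Choosing C3, C6 covers {ML, networking, cloud, UX, devops, mobile, API} — 7 skills.
No choice of 2 candidates does better; here database, Kafka are left uncovered.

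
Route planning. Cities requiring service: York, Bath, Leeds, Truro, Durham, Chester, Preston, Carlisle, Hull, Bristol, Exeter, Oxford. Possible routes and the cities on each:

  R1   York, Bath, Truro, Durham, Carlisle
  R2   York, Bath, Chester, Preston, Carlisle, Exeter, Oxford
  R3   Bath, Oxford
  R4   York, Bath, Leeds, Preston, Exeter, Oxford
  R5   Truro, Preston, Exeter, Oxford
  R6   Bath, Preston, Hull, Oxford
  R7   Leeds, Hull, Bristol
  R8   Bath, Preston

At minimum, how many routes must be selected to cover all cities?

R1, R2, R7 together cover {York, Bath, Leeds, Truro, Durham, Chester, Preston, Carlisle, Hull, Bristol, Exeter, Oxford} — every city.
No 2 of the 8 routes cover everything (all 28 pairs fall short), so 3 is minimum.

3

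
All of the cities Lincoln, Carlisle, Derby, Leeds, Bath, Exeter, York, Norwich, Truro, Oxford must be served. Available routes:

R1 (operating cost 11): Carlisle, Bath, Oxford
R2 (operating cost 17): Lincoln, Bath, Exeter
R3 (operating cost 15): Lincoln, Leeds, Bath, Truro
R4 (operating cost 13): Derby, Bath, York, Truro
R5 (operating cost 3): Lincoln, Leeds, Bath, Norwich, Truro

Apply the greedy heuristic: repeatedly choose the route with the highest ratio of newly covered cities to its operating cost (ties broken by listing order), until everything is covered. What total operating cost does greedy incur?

44

Pick 1: R5 adds 5 new (Lincoln, Leeds, Bath, Norwich, Truro) at operating cost 3 (ratio 5/3).
Pick 2: R1 adds 2 new (Carlisle, Oxford) at operating cost 11 (ratio 2/11).
Pick 3: R4 adds 2 new (Derby, York) at operating cost 13 (ratio 2/13).
Pick 4: R2 adds 1 new (Exeter) at operating cost 17 (ratio 1/17).
Greedy total operating cost: 3 + 11 + 13 + 17 = 44.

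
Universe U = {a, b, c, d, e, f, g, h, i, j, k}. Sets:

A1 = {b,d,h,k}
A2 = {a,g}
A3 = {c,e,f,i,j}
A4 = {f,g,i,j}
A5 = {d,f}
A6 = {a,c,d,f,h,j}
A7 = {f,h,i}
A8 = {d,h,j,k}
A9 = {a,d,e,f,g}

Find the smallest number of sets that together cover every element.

3

A1, A2, A3 together cover {a, b, c, d, e, f, g, h, i, j, k} — every element.
No 2 of the 9 sets cover everything (all 36 pairs fall short), so 3 is minimum.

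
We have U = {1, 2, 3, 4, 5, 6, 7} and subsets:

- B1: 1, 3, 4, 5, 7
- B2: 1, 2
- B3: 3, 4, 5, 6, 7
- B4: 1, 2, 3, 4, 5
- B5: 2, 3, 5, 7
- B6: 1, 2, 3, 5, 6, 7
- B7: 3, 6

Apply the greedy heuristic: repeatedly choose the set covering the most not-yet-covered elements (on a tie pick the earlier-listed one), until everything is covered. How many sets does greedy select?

2

Pick 1: B6 covers 6 new elements (1, 2, 3, 5, 6, 7).
Pick 2: B1 covers 1 new elements (4).
Greedy uses 2 sets.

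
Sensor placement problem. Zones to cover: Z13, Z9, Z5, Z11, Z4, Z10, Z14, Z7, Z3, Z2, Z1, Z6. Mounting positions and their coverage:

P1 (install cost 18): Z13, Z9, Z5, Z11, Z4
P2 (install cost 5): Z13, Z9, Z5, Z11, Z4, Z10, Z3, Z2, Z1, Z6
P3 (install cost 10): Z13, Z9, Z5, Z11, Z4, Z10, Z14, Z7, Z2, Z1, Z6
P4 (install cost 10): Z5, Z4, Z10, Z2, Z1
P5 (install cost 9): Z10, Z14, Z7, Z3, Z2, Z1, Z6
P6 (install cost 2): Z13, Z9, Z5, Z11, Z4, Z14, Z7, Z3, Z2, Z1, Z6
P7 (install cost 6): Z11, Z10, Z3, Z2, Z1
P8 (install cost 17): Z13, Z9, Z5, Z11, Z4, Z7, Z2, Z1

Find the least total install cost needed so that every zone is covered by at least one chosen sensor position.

P2, P6 cover every zone at install cost 5 + 2 = 7.
Any cover uses at least 2 sensor positions; among all covering selections none totals below 7.

7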